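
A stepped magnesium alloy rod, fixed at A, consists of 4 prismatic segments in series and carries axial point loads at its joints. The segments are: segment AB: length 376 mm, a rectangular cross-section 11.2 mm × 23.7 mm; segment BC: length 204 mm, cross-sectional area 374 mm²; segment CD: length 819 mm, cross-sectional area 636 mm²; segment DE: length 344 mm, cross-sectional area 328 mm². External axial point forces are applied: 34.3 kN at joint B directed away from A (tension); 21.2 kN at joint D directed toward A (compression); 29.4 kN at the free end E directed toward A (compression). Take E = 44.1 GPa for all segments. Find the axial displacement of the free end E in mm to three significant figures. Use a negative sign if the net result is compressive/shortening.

Internal axial forces (sectioning from the free end, tension +): N_DE = -29.4 kN, N_CD = -50.6 kN, N_BC = -50.6 kN, N_AB = -16.3 kN.
A_AB = 265.4 mm².
δ_AB = -16300·376/(265.4·44100) = -0.5236 mm
δ_BC = -50600·204/(374·44100) = -0.6259 mm
δ_CD = -50600·819/(636·44100) = -1.478 mm
δ_DE = -29400·344/(328·44100) = -0.6992 mm
δ = Σδ_i = -3.326 mm.

-3.33 mm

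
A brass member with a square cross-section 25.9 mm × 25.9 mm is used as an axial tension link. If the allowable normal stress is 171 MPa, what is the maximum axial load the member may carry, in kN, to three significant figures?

115 kN

A = 670.8 mm².
P_max = σ_allow · A = 171 · 670.8 = 114700 N = 114.7 kN.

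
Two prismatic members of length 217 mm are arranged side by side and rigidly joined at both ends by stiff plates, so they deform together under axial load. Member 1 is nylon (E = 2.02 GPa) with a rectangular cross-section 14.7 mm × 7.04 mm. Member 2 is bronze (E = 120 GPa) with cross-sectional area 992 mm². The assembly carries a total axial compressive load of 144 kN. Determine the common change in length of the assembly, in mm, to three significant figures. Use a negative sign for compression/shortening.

-0.262 mm

A_1 = 103.5 mm².
Equal strain + equilibrium ⇒ each member carries load in proportion to AE: A₁E₁ = 209000 N, A₂E₂ = 119000000 N, ΣAE = 119200000 N.
δ = PL/ΣAE = -144000·217/119200000 = -0.262 mm.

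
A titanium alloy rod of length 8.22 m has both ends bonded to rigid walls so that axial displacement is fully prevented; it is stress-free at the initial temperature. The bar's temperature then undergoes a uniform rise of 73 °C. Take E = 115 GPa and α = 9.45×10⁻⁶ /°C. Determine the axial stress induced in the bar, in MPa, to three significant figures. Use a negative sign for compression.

Free thermal expansion αLΔT = 9.45e-6 · 8220 · 73 = 5.671 mm.
The walls impose strain ε = −(5.671)/8220 = -6.8985e-04; σ = Eε = 115000 · -6.8985e-04 = -79.33 MPa.

-79.3 MPa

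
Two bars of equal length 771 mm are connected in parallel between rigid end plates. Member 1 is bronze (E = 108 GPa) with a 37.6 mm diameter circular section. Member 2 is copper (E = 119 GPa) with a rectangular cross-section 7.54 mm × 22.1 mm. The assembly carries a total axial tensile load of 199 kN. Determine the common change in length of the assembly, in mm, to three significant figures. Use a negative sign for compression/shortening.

1.10 mm

A_1 = 1110 mm².
A_2 = 166.6 mm².
Equal strain + equilibrium ⇒ each member carries load in proportion to AE: A₁E₁ = 119900000 N, A₂E₂ = 19830000 N, ΣAE = 139700000 N.
δ = PL/ΣAE = 199000·771/139700000 = 1.098 mm.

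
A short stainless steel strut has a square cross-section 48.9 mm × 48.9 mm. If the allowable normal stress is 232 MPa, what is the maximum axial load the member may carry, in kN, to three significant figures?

555 kN

A = 2391 mm².
P_max = σ_allow · A = 232 · 2391 = 554800 N = 554.8 kN.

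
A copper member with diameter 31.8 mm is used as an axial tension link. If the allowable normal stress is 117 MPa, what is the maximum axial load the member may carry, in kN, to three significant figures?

A = 794.2 mm².
P_max = σ_allow · A = 117 · 794.2 = 92920 N = 92.92 kN.

92.9 kN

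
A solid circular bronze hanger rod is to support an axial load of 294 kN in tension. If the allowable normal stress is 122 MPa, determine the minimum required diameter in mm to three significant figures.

Required area A ≥ P/σ_allow = 294000/122 = 2410 mm².
For a solid circular section, d ≥ √(4A/π) = 55.39 mm.

55.4 mm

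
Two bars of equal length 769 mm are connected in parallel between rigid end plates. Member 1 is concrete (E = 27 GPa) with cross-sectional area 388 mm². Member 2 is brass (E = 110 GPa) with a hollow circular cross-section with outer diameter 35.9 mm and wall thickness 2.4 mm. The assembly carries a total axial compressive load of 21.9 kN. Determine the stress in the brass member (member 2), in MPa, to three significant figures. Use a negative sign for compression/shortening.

A_2 = 252.6 mm².
Equal strain + equilibrium ⇒ each member carries load in proportion to AE: A₁E₁ = 10480000 N, A₂E₂ = 27780000 N, ΣAE = 38260000 N.
σ₂ = P·E₂/ΣAE = -21900·110000/38260000 = -62.96 MPa.

-63.0 MPa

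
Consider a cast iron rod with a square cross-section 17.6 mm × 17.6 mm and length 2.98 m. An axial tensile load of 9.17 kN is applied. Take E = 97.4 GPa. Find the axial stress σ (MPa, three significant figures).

A = 309.8 mm².
σ = N/A = 9170/309.8 = 29.6 MPa.

29.6 MPa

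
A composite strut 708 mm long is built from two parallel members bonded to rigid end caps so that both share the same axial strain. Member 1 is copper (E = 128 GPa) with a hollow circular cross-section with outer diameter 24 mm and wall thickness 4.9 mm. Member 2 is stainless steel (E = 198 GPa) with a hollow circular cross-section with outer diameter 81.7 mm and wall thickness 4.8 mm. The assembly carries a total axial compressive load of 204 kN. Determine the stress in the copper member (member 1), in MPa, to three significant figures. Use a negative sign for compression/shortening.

A_1 = 294 mm².
A_2 = 1160 mm².
Equal strain + equilibrium ⇒ each member carries load in proportion to AE: A₁E₁ = 37630000 N, A₂E₂ = 229600000 N, ΣAE = 267200000 N.
σ₁ = P·E₁/ΣAE = -204000·128000/267200000 = -97.71 MPa.

-97.7 MPa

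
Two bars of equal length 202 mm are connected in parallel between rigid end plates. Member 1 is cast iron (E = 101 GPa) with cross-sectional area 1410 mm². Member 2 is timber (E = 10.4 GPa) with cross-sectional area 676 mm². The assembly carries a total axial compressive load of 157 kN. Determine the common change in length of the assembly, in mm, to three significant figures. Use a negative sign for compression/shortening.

Equal strain + equilibrium ⇒ each member carries load in proportion to AE: A₁E₁ = 142400000 N, A₂E₂ = 7030000 N, ΣAE = 149400000 N.
δ = PL/ΣAE = -157000·202/149400000 = -0.2122 mm.

-0.212 mm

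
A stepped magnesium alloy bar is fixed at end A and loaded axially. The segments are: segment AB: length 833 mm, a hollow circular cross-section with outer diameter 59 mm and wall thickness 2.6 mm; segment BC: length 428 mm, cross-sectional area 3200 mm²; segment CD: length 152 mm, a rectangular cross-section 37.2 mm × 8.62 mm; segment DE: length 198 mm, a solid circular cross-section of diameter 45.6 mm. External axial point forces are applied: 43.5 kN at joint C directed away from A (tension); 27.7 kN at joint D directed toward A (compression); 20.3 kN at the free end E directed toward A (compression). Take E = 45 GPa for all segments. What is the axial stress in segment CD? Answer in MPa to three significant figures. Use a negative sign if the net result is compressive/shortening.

-150 MPa

Internal axial forces (sectioning from the free end, tension +): N_DE = -20.3 kN, N_CD = -48 kN, N_BC = -4.5 kN, N_AB = -4.5 kN.
A_CD = 320.7 mm².
σ_CD = N_CD/A_CD = -48000/320.7 = -149.7 MPa.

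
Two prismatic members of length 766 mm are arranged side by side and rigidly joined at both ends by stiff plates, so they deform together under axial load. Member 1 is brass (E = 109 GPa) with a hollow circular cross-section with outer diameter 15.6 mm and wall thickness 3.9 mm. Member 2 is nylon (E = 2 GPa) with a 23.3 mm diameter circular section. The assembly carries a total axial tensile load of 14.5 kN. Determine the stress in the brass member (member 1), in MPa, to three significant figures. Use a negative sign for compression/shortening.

A_1 = 143.4 mm².
A_2 = 426.4 mm².
Equal strain + equilibrium ⇒ each member carries load in proportion to AE: A₁E₁ = 15630000 N, A₂E₂ = 852800 N, ΣAE = 16480000 N.
σ₁ = P·E₁/ΣAE = 14500·109000/16480000 = 95.92 MPa.

95.9 MPa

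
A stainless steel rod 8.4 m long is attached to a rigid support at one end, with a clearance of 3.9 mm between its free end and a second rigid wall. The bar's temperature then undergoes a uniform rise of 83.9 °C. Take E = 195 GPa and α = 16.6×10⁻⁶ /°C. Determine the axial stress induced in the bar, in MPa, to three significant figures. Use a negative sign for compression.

-181 MPa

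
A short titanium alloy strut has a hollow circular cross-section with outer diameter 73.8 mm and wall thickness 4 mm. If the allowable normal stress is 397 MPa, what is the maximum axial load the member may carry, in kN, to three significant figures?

348 kN

A = 877.1 mm².
P_max = σ_allow · A = 397 · 877.1 = 348200 N = 348.2 kN.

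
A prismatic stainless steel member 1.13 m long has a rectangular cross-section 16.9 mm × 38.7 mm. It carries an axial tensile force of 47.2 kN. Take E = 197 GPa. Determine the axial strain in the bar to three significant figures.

A = 654 mm².
σ = N/A = 72.17 MPa; ε = σ/E = 72.17/197000 = 3.663e-04.

3.66e-04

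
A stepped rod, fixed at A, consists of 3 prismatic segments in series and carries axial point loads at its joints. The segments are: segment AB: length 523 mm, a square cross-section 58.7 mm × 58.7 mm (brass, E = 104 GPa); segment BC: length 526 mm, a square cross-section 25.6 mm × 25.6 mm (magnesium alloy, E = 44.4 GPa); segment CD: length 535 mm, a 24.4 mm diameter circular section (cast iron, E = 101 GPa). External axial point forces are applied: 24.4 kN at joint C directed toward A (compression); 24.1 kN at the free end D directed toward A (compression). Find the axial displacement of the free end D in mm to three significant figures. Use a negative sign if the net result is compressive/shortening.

Internal axial forces (sectioning from the free end, tension +): N_CD = -24.1 kN, N_BC = -48.5 kN, N_AB = -48.5 kN.
A_AB = 3446 mm².
A_BC = 655.4 mm².
A_CD = 467.6 mm².
δ_AB = -48500·523/(3446·104000) = -0.07078 mm
δ_BC = -48500·526/(655.4·44400) = -0.8767 mm
δ_CD = -24100·535/(467.6·101000) = -0.273 mm
δ = Σδ_i = -1.221 mm.

-1.22 mm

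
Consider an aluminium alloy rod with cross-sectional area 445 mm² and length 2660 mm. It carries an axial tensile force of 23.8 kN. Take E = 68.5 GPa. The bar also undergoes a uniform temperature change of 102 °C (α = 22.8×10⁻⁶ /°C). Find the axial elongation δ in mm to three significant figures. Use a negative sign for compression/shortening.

8.26 mm

δ_mech = NL/(AE) = 23800·2660/(445·68500) = 2.077 mm.
δ_thermal = αLΔT = 22.8e-6·2660·102 = 6.186 mm.
δ = δ_mech + δ_thermal = 8.263 mm.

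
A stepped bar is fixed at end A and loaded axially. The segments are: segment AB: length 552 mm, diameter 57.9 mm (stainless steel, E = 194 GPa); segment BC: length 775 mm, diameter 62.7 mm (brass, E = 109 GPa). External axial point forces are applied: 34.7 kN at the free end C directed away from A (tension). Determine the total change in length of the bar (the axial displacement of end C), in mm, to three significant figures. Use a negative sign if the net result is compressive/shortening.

Internal axial forces (sectioning from the free end, tension +): N_BC = 34.7 kN, N_AB = 34.7 kN.
A_AB = 2633 mm².
A_BC = 3088 mm².
δ_AB = 34700·552/(2633·194000) = 0.0375 mm
δ_BC = 34700·775/(3088·109000) = 0.07991 mm
δ = Σδ_i = 0.1174 mm.

0.117 mm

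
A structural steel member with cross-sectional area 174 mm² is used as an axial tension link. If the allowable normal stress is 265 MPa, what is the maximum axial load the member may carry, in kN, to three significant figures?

46.1 kN

P_max = σ_allow · A = 265 · 174 = 46110 N = 46.11 kN.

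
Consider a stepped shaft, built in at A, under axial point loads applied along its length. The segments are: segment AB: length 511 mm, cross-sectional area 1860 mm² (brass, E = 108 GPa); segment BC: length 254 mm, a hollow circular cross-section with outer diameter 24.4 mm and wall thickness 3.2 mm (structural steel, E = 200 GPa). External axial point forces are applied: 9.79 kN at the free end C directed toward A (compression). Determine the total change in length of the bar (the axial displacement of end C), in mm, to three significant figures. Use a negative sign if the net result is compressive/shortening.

Internal axial forces (sectioning from the free end, tension +): N_BC = -9.79 kN, N_AB = -9.79 kN.
A_BC = 213.1 mm².
δ_AB = -9790·511/(1860·108000) = -0.0249 mm
δ_BC = -9790·254/(213.1·200000) = -0.05834 mm
δ = Σδ_i = -0.08324 mm.

-0.0832 mm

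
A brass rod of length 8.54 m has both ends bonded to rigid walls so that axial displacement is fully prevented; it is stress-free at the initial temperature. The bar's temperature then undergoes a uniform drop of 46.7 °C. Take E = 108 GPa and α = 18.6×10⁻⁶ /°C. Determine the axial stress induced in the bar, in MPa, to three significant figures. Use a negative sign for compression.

93.8 MPa

Free thermal expansion αLΔT = 18.6e-6 · 8540 · -46.7 = -7.418 mm.
The walls impose strain ε = −(-7.418)/8540 = 8.6862e-04; σ = Eε = 108000 · 8.6862e-04 = 93.81 MPa.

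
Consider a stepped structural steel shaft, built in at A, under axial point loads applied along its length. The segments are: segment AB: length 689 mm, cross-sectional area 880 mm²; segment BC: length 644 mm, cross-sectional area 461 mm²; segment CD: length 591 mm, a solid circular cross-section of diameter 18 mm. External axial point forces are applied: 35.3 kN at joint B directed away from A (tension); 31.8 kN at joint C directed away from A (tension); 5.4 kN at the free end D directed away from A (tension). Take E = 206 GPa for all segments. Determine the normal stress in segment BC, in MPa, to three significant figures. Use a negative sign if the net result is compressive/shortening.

80.7 MPa

Internal axial forces (sectioning from the free end, tension +): N_CD = 5.4 kN, N_BC = 37.2 kN, N_AB = 72.5 kN.
σ_BC = N_BC/A_BC = 37200/461 = 80.69 MPa.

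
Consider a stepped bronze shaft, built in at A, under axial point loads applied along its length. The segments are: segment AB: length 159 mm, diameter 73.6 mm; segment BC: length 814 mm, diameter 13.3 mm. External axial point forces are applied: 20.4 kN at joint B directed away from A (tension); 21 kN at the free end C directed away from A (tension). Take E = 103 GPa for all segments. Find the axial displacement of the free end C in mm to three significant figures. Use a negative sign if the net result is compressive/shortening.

Internal axial forces (sectioning from the free end, tension +): N_BC = 21 kN, N_AB = 41.4 kN.
A_AB = 4254 mm².
A_BC = 138.9 mm².
δ_AB = 41400·159/(4254·103000) = 0.01502 mm
δ_BC = 21000·814/(138.9·103000) = 1.195 mm
δ = Σδ_i = 1.21 mm.

1.21 mm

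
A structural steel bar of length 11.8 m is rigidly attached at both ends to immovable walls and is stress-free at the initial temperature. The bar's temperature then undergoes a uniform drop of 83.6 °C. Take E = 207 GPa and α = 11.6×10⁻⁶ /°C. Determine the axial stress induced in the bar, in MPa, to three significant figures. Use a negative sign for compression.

201 MPa

Free thermal expansion αLΔT = 11.6e-6 · 11800 · -83.6 = -11.44 mm.
The walls impose strain ε = −(-11.44)/11800 = 9.6976e-04; σ = Eε = 207000 · 9.6976e-04 = 200.7 MPa.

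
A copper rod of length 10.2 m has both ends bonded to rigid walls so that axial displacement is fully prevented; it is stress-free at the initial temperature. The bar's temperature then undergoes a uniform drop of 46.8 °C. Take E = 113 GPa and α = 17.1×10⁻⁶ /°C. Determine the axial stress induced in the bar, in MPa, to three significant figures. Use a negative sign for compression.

Free thermal expansion αLΔT = 17.1e-6 · 10200 · -46.8 = -8.163 mm.
The walls impose strain ε = −(-8.163)/10200 = 8.0028e-04; σ = Eε = 113000 · 8.0028e-04 = 90.43 MPa.

90.4 MPa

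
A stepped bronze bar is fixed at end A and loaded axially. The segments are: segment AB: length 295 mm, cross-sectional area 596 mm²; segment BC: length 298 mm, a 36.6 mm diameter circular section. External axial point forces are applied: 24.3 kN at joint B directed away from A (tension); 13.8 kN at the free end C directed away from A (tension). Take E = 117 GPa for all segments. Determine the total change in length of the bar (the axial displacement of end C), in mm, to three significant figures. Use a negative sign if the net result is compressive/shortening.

Internal axial forces (sectioning from the free end, tension +): N_BC = 13.8 kN, N_AB = 38.1 kN.
A_BC = 1052 mm².
δ_AB = 38100·295/(596·117000) = 0.1612 mm
δ_BC = 13800·298/(1052·117000) = 0.03341 mm
δ = Σδ_i = 0.1946 mm.

0.195 mm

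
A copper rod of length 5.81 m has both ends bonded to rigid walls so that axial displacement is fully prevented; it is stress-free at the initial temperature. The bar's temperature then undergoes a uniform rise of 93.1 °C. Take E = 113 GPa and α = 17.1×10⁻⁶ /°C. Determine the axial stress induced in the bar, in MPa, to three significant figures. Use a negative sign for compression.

Free thermal expansion αLΔT = 17.1e-6 · 5810 · 93.1 = 9.25 mm.
The walls impose strain ε = −(9.25)/5810 = -1.5920e-03; σ = Eε = 113000 · -1.5920e-03 = -179.9 MPa.

-180 MPa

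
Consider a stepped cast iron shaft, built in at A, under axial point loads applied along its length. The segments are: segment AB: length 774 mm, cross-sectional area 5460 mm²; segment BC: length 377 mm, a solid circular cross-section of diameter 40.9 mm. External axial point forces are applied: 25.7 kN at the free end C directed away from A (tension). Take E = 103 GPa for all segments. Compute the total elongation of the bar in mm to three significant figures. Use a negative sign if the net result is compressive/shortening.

0.107 mm

Internal axial forces (sectioning from the free end, tension +): N_BC = 25.7 kN, N_AB = 25.7 kN.
A_BC = 1314 mm².
δ_AB = 25700·774/(5460·103000) = 0.03537 mm
δ_BC = 25700·377/(1314·103000) = 0.0716 mm
δ = Σδ_i = 0.107 mm.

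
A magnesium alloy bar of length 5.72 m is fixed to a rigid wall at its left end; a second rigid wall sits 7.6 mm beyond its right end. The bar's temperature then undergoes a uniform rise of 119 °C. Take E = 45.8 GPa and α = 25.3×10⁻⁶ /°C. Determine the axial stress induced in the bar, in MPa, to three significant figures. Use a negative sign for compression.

-77.0 MPa

Free thermal expansion αLΔT = 25.3e-6 · 5720 · 119 = 17.22 mm.
The walls engage after the gap closes; constrained expansion = 17.22 − 7.6 = 9.621 mm.
The walls impose strain ε = −(9.621)/5720 = -1.6820e-03; σ = Eε = 45800 · -1.6820e-03 = -77.04 MPa.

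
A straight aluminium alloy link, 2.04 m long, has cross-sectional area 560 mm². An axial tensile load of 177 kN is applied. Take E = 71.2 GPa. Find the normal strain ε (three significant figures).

0.00444

σ = N/A = 316.1 MPa; ε = σ/E = 316.1/71200 = 4.439e-03.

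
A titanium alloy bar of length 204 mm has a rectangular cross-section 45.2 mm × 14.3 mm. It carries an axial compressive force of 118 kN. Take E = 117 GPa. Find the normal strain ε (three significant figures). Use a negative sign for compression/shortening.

-0.00156

A = 646.4 mm².
σ = N/A = -182.6 MPa; ε = σ/E = -182.6/117000 = -1.560e-03.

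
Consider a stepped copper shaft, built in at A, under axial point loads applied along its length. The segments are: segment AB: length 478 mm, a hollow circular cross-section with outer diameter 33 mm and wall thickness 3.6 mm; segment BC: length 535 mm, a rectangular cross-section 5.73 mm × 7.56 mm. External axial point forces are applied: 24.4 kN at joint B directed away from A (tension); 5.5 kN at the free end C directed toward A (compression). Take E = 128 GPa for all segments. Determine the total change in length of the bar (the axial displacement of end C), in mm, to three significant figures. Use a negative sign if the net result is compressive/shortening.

Internal axial forces (sectioning from the free end, tension +): N_BC = -5.5 kN, N_AB = 18.9 kN.
A_AB = 332.5 mm².
A_BC = 43.32 mm².
δ_AB = 18900·478/(332.5·128000) = 0.2123 mm
δ_BC = -5500·535/(43.32·128000) = -0.5307 mm
δ = Σδ_i = -0.3184 mm.

-0.318 mm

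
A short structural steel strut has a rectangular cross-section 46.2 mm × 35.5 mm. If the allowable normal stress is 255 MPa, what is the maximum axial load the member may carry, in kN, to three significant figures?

A = 1640 mm².
P_max = σ_allow · A = 255 · 1640 = 418200 N = 418.2 kN.

418 kN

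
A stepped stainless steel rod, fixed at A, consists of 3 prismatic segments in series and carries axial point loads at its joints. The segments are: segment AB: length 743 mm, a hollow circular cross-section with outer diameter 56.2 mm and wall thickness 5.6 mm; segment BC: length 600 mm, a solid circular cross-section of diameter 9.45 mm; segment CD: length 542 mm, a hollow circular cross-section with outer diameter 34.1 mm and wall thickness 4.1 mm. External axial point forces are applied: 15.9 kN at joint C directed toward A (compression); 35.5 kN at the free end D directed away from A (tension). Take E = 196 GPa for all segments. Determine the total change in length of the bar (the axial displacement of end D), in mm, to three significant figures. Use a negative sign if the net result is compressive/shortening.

1.19 mm

Internal axial forces (sectioning from the free end, tension +): N_CD = 35.5 kN, N_BC = 19.6 kN, N_AB = 19.6 kN.
A_AB = 890.2 mm².
A_BC = 70.14 mm².
A_CD = 386.4 mm².
δ_AB = 19600·743/(890.2·196000) = 0.08346 mm
δ_BC = 19600·600/(70.14·196000) = 0.8555 mm
δ_CD = 35500·542/(386.4·196000) = 0.254 mm
δ = Σδ_i = 1.193 mm.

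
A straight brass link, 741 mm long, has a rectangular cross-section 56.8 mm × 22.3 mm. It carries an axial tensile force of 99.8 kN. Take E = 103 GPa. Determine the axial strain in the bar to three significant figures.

A = 1267 mm².
σ = N/A = 78.79 MPa; ε = σ/E = 78.79/103000 = 7.650e-04.

7.65e-04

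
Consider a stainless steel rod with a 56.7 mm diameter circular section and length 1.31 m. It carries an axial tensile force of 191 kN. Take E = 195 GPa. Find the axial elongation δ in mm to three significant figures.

0.508 mm

A = 2525 mm².
δ_mech = NL/(AE) = 191000·1310/(2525·195000) = 0.5082 mm.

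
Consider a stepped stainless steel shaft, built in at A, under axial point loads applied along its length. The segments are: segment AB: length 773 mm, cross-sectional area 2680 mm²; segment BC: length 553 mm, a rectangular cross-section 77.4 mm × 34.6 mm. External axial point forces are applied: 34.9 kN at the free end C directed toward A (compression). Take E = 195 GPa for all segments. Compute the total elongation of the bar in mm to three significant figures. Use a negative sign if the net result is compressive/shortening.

-0.0886 mm

Internal axial forces (sectioning from the free end, tension +): N_BC = -34.9 kN, N_AB = -34.9 kN.
A_BC = 2678 mm².
δ_AB = -34900·773/(2680·195000) = -0.05162 mm
δ_BC = -34900·553/(2678·195000) = -0.03696 mm
δ = Σδ_i = -0.08858 mm.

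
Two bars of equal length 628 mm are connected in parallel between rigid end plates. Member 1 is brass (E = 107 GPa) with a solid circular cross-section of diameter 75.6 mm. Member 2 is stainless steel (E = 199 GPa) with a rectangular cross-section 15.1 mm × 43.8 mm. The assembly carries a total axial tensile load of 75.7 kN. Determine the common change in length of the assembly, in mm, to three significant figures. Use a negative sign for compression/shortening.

A_1 = 4489 mm².
A_2 = 661.4 mm².
Equal strain + equilibrium ⇒ each member carries load in proportion to AE: A₁E₁ = 480300000 N, A₂E₂ = 131600000 N, ΣAE = 611900000 N.
δ = PL/ΣAE = 75700·628/611900000 = 0.07769 mm.

0.0777 mm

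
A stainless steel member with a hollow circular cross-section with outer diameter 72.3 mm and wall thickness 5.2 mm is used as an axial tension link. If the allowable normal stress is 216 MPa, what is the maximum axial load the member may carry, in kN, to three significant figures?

A = 1096 mm².
P_max = σ_allow · A = 216 · 1096 = 236800 N = 236.8 kN.

237 kN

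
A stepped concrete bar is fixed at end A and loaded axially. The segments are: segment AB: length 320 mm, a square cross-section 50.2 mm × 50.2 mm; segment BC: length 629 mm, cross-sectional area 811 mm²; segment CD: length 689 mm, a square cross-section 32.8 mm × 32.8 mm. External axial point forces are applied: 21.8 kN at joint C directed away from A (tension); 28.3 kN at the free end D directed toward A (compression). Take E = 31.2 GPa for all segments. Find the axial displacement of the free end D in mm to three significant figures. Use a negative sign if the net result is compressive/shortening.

Internal axial forces (sectioning from the free end, tension +): N_CD = -28.3 kN, N_BC = -6.5 kN, N_AB = -6.5 kN.
A_AB = 2520 mm².
A_CD = 1076 mm².
δ_AB = -6500·320/(2520·31200) = -0.02645 mm
δ_BC = -6500·629/(811·31200) = -0.1616 mm
δ_CD = -28300·689/(1076·31200) = -0.5809 mm
δ = Σδ_i = -0.7689 mm.

-0.769 mm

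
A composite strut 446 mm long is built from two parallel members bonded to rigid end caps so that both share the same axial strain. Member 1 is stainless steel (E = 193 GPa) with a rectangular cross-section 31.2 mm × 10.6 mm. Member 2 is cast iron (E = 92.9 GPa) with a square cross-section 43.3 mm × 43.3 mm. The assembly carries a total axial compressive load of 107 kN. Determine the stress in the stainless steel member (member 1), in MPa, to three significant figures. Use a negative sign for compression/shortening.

A_1 = 330.7 mm².
A_2 = 1875 mm².
Equal strain + equilibrium ⇒ each member carries load in proportion to AE: A₁E₁ = 63830000 N, A₂E₂ = 174200000 N, ΣAE = 238000000 N.
σ₁ = P·E₁/ΣAE = -107000·193000/238000000 = -86.77 MPa.

-86.8 MPa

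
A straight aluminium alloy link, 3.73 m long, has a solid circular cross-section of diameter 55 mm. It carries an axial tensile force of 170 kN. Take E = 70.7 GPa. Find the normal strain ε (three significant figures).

0.00101

A = 2376 mm².
σ = N/A = 71.55 MPa; ε = σ/E = 71.55/70700 = 1.012e-03.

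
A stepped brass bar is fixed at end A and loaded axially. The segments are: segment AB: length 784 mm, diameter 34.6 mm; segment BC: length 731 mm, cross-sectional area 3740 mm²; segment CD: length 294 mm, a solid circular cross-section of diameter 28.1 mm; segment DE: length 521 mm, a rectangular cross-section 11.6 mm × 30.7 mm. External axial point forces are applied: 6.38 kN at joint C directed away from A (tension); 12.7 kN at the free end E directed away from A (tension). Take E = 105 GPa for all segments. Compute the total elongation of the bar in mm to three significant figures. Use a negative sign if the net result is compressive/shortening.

0.421 mm

Internal axial forces (sectioning from the free end, tension +): N_DE = 12.7 kN, N_CD = 12.7 kN, N_BC = 19.08 kN, N_AB = 19.08 kN.
A_AB = 940.2 mm².
A_CD = 620.2 mm².
A_DE = 356.1 mm².
δ_AB = 19080·784/(940.2·105000) = 0.1515 mm
δ_BC = 19080·731/(3740·105000) = 0.03552 mm
δ_CD = 12700·294/(620.2·105000) = 0.05734 mm
δ_DE = 12700·521/(356.1·105000) = 0.177 mm
δ = Σδ_i = 0.4213 mm.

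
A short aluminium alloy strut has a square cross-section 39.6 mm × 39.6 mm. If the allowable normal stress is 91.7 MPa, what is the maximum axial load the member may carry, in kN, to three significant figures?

A = 1568 mm².
P_max = σ_allow · A = 91.7 · 1568 = 143800 N = 143.8 kN.

144 kN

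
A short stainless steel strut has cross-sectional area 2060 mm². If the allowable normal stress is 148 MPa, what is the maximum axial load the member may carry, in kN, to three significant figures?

P_max = σ_allow · A = 148 · 2060 = 304900 N = 304.9 kN.

305 kN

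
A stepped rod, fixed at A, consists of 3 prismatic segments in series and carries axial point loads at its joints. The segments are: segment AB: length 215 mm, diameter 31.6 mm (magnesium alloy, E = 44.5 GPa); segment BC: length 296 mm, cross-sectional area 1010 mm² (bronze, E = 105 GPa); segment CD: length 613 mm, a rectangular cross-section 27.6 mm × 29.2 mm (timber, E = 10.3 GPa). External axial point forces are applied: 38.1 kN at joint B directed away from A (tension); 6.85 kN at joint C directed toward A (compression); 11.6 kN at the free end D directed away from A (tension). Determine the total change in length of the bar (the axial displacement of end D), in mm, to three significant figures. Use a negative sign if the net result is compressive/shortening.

Internal axial forces (sectioning from the free end, tension +): N_CD = 11.6 kN, N_BC = 4.75 kN, N_AB = 42.85 kN.
A_AB = 784.3 mm².
A_CD = 805.9 mm².
δ_AB = 42850·215/(784.3·44500) = 0.264 mm
δ_BC = 4750·296/(1010·105000) = 0.01326 mm
δ_CD = 11600·613/(805.9·10300) = 0.8566 mm
δ = Σδ_i = 1.134 mm.

1.13 mm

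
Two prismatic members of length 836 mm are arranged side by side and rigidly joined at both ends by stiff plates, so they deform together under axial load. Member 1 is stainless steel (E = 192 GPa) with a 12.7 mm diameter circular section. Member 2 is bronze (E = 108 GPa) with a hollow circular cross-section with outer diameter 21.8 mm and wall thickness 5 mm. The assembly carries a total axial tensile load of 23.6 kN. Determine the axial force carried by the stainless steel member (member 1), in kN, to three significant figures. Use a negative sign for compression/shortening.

10.9 kN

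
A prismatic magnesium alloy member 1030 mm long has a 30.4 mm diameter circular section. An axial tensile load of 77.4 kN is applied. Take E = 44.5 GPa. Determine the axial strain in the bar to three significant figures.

A = 725.8 mm².
σ = N/A = 106.6 MPa; ε = σ/E = 106.6/44500 = 2.396e-03.

0.00240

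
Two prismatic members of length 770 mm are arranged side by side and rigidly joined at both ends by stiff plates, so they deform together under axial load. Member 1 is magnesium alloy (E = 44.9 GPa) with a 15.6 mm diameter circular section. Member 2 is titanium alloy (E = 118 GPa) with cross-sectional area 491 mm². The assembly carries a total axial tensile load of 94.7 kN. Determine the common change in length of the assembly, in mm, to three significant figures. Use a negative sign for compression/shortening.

1.10 mm

A_1 = 191.1 mm².
Equal strain + equilibrium ⇒ each member carries load in proportion to AE: A₁E₁ = 8582000 N, A₂E₂ = 57940000 N, ΣAE = 66520000 N.
δ = PL/ΣAE = 94700·770/66520000 = 1.096 mm.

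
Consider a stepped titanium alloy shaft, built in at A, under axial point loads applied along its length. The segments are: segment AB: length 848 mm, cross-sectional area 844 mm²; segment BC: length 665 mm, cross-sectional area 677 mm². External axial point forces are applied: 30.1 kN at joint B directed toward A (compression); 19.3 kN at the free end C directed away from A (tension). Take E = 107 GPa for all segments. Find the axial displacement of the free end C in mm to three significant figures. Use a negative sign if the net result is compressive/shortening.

0.0758 mm

Internal axial forces (sectioning from the free end, tension +): N_BC = 19.3 kN, N_AB = -10.8 kN.
δ_AB = -10800·848/(844·107000) = -0.1014 mm
δ_BC = 19300·665/(677·107000) = 0.1772 mm
δ = Σδ_i = 0.07576 mm.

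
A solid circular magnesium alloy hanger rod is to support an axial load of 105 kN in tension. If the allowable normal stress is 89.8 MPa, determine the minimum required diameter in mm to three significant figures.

Required area A ≥ P/σ_allow = 105000/89.8 = 1169 mm².
For a solid circular section, d ≥ √(4A/π) = 38.58 mm.

38.6 mm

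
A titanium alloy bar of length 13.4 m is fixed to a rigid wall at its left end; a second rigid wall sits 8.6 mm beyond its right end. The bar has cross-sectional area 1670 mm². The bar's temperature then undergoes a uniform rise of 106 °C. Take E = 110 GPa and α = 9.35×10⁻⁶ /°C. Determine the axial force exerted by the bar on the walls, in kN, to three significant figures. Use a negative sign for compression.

Free thermal expansion αLΔT = 9.35e-6 · 13400 · 106 = 13.28 mm.
The walls engage after the gap closes; constrained expansion = 13.28 − 8.6 = 4.681 mm.
The walls impose strain ε = −(4.681)/13400 = -3.4931e-04; σ = Eε = 110000 · -3.4931e-04 = -38.42 MPa.
Wall reaction R = σ·A = -38.42·1670 = -64170 N = -64.17 kN.

-64.2 kN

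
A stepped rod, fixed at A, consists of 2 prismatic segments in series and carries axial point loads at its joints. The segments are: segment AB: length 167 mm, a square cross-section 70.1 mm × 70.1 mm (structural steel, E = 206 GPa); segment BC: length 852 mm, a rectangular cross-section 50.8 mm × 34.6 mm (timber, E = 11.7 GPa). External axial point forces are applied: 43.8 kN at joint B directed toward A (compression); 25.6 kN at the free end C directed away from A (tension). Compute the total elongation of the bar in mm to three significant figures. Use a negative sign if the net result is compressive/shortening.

1.06 mm

Internal axial forces (sectioning from the free end, tension +): N_BC = 25.6 kN, N_AB = -18.2 kN.
A_AB = 4914 mm².
A_BC = 1758 mm².
δ_AB = -18200·167/(4914·206000) = -0.003003 mm
δ_BC = 25600·852/(1758·11700) = 1.061 mm
δ = Σδ_i = 1.058 mm.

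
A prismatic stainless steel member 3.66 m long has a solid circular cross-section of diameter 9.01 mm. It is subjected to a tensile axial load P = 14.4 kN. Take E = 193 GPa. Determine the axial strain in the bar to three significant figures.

0.00117

A = 63.76 mm².
σ = N/A = 225.9 MPa; ε = σ/E = 225.9/193000 = 1.170e-03.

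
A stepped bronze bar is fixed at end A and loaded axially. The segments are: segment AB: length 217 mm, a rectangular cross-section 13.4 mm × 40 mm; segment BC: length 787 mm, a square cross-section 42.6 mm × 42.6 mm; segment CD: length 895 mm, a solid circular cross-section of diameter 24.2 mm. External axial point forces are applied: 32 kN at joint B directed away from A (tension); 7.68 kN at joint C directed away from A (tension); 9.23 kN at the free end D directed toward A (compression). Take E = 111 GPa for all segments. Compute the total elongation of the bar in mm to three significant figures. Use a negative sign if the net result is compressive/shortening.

-0.0568 mm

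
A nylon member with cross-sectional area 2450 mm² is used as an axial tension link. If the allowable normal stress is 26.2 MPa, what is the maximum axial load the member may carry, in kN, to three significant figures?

P_max = σ_allow · A = 26.2 · 2450 = 64190 N = 64.19 kN.

64.2 kN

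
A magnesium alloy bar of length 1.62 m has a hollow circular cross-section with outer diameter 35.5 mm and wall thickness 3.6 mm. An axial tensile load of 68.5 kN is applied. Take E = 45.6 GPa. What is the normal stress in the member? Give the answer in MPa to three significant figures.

190 MPa

A = 360.8 mm².
σ = N/A = 68500/360.8 = 189.9 MPa.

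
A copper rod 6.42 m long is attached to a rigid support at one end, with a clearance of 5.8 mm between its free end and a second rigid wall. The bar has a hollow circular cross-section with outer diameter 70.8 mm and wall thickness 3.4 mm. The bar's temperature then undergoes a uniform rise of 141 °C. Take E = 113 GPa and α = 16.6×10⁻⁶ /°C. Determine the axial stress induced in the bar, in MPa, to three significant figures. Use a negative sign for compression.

-162 MPa

Free thermal expansion αLΔT = 16.6e-6 · 6420 · 141 = 15.03 mm.
The walls engage after the gap closes; constrained expansion = 15.03 − 5.8 = 9.227 mm.
The walls impose strain ε = −(9.227)/6420 = -1.4372e-03; σ = Eε = 113000 · -1.4372e-03 = -162.4 MPa.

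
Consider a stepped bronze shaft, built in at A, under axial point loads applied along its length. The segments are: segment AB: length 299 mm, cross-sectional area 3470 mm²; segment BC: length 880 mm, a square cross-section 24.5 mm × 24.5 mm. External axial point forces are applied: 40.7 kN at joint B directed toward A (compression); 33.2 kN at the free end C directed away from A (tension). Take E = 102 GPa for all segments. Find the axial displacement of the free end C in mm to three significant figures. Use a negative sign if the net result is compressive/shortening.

Internal axial forces (sectioning from the free end, tension +): N_BC = 33.2 kN, N_AB = -7.5 kN.
A_BC = 600.2 mm².
δ_AB = -7500·299/(3470·102000) = -0.006336 mm
δ_BC = 33200·880/(600.2·102000) = 0.4772 mm
δ = Σδ_i = 0.4709 mm.

0.471 mm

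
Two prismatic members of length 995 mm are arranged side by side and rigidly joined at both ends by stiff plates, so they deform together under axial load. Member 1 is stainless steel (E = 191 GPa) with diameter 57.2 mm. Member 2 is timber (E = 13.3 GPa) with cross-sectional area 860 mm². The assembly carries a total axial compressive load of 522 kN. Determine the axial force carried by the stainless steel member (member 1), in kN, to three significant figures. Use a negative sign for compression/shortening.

A_1 = 2570 mm².
Equal strain + equilibrium ⇒ each member carries load in proportion to AE: A₁E₁ = 490800000 N, A₂E₂ = 11440000 N, ΣAE = 502300000 N.
F₁ = P·A₁E₁/ΣAE = -522000·490800000/502300000 = -510100 N.

-510 kN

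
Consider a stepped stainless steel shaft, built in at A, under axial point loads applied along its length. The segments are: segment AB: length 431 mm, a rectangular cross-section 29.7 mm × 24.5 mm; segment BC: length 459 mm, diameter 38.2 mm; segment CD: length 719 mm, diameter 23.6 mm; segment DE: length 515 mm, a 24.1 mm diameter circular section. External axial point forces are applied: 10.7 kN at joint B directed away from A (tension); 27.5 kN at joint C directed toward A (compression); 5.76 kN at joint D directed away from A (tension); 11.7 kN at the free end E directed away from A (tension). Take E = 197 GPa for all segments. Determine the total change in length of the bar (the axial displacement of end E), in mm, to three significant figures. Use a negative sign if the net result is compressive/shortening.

Internal axial forces (sectioning from the free end, tension +): N_DE = 11.7 kN, N_CD = 17.46 kN, N_BC = -10.04 kN, N_AB = 0.66 kN.
A_AB = 727.6 mm².
A_BC = 1146 mm².
A_CD = 437.4 mm².
A_DE = 456.2 mm².
δ_AB = 660·431/(727.6·197000) = 0.001984 mm
δ_BC = -10040·459/(1146·197000) = -0.02041 mm
δ_CD = 17460·719/(437.4·197000) = 0.1457 mm
δ_DE = 11700·515/(456.2·197000) = 0.06705 mm
δ = Σδ_i = 0.1943 mm.

0.194 mm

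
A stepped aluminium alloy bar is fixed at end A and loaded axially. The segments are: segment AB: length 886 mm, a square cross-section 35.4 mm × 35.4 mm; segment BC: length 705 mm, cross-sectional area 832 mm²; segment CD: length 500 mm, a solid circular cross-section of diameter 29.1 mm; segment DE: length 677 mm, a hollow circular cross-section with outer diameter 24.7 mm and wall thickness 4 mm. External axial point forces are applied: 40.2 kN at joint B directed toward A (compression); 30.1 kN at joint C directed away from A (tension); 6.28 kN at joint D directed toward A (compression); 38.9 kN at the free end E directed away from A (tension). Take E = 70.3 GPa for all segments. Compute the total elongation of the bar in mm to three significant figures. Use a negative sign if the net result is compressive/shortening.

Internal axial forces (sectioning from the free end, tension +): N_DE = 38.9 kN, N_CD = 32.62 kN, N_BC = 62.72 kN, N_AB = 22.52 kN.
A_AB = 1253 mm².
A_CD = 665.1 mm².
A_DE = 260.1 mm².
δ_AB = 22520·886/(1253·70300) = 0.2265 mm
δ_BC = 62720·705/(832·70300) = 0.756 mm
δ_CD = 32620·500/(665.1·70300) = 0.3488 mm
δ_DE = 38900·677/(260.1·70300) = 1.44 mm
δ = Σδ_i = 2.771 mm.

2.77 mm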